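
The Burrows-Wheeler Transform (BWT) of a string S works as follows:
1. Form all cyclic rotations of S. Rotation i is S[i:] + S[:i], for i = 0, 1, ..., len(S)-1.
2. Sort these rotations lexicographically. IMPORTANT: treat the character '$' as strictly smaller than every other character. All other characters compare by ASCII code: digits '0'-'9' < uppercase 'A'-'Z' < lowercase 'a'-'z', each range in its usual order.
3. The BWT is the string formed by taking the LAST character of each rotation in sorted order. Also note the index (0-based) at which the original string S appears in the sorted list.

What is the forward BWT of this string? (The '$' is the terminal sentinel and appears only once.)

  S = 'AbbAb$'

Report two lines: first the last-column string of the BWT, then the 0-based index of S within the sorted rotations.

Answer: bb$AbA
2

Derivation:
All 6 rotations (rotation i = S[i:]+S[:i]):
  rot[0] = AbbAb$
  rot[1] = bbAb$A
  rot[2] = bAb$Ab
  rot[3] = Ab$Abb
  rot[4] = b$AbbA
  rot[5] = $AbbAb
Sorted (with $ < everything):
  sorted[0] = $AbbAb  (last char: 'b')
  sorted[1] = Ab$Abb  (last char: 'b')
  sorted[2] = AbbAb$  (last char: '$')
  sorted[3] = b$AbbA  (last char: 'A')
  sorted[4] = bAb$Ab  (last char: 'b')
  sorted[5] = bbAb$A  (last char: 'A')
Last column: bb$AbA
Original string S is at sorted index 2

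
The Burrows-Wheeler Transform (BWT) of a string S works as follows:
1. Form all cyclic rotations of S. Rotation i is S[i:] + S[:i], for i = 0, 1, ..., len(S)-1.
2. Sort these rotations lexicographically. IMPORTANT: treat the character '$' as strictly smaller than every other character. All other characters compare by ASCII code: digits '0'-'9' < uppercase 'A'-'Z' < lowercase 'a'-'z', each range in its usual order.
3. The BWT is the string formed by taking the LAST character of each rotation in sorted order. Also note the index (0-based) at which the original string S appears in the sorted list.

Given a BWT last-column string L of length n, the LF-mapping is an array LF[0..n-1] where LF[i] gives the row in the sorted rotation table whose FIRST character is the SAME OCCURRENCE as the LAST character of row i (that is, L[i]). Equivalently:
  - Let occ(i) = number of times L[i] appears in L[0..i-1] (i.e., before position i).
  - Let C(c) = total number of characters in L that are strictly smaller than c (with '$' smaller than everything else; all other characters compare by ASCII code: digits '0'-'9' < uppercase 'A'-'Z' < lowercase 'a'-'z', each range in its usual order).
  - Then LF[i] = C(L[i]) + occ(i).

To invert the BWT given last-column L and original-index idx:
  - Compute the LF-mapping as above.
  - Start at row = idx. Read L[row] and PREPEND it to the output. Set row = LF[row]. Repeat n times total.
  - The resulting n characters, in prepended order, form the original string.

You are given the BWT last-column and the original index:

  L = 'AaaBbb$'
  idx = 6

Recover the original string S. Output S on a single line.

LF mapping: 1 3 4 2 5 6 0
Walk LF starting at row 6, prepending L[row]:
  step 1: row=6, L[6]='$', prepend. Next row=LF[6]=0
  step 2: row=0, L[0]='A', prepend. Next row=LF[0]=1
  step 3: row=1, L[1]='a', prepend. Next row=LF[1]=3
  step 4: row=3, L[3]='B', prepend. Next row=LF[3]=2
  step 5: row=2, L[2]='a', prepend. Next row=LF[2]=4
  step 6: row=4, L[4]='b', prepend. Next row=LF[4]=5
  step 7: row=5, L[5]='b', prepend. Next row=LF[5]=6
Reversed output: bbaBaA$

Answer: bbaBaA$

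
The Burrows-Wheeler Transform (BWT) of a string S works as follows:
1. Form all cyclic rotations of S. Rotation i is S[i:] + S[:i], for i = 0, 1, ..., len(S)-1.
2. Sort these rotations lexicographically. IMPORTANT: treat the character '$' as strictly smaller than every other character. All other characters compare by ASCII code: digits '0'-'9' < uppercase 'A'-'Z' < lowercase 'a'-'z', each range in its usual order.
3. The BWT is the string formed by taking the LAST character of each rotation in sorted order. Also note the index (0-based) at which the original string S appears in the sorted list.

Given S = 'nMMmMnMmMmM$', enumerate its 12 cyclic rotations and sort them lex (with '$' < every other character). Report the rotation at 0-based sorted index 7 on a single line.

Answer: mM$nMMmMnMmM

Derivation:
All 12 rotations (rotation i = S[i:]+S[:i]):
  rot[0] = nMMmMnMmMmM$
  rot[1] = MMmMnMmMmM$n
  rot[2] = MmMnMmMmM$nM
  rot[3] = mMnMmMmM$nMM
  rot[4] = MnMmMmM$nMMm
  rot[5] = nMmMmM$nMMmM
  rot[6] = MmMmM$nMMmMn
  rot[7] = mMmM$nMMmMnM
  rot[8] = MmM$nMMmMnMm
  rot[9] = mM$nMMmMnMmM
  rot[10] = M$nMMmMnMmMm
  rot[11] = $nMMmMnMmMmM
Sorted (with $ < everything):
  sorted[0] = $nMMmMnMmMmM
  sorted[1] = M$nMMmMnMmMm
  sorted[2] = MMmMnMmMmM$n
  sorted[3] = MmM$nMMmMnMm
  sorted[4] = MmMmM$nMMmMn
  sorted[5] = MmMnMmMmM$nM
  sorted[6] = MnMmMmM$nMMm
  sorted[7] = mM$nMMmMnMmM
  sorted[8] = mMmM$nMMmMnM
  sorted[9] = mMnMmMmM$nMM
  sorted[10] = nMMmMnMmMmM$
  sorted[11] = nMmMmM$nMMmM
sorted[7] = mM$nMMmMnMmM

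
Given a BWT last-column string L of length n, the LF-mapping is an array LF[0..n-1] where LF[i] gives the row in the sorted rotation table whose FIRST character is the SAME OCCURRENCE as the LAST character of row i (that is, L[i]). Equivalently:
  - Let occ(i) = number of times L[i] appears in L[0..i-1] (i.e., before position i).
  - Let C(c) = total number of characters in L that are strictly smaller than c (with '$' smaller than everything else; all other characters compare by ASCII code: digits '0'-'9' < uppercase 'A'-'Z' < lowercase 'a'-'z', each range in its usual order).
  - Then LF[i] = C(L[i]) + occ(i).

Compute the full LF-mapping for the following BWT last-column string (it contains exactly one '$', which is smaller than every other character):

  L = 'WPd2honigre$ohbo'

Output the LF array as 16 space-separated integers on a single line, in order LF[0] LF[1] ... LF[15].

Char counts: '$':1, '2':1, 'P':1, 'W':1, 'b':1, 'd':1, 'e':1, 'g':1, 'h':2, 'i':1, 'n':1, 'o':3, 'r':1
C (first-col start): C('$')=0, C('2')=1, C('P')=2, C('W')=3, C('b')=4, C('d')=5, C('e')=6, C('g')=7, C('h')=8, C('i')=10, C('n')=11, C('o')=12, C('r')=15
L[0]='W': occ=0, LF[0]=C('W')+0=3+0=3
L[1]='P': occ=0, LF[1]=C('P')+0=2+0=2
L[2]='d': occ=0, LF[2]=C('d')+0=5+0=5
L[3]='2': occ=0, LF[3]=C('2')+0=1+0=1
L[4]='h': occ=0, LF[4]=C('h')+0=8+0=8
L[5]='o': occ=0, LF[5]=C('o')+0=12+0=12
L[6]='n': occ=0, LF[6]=C('n')+0=11+0=11
L[7]='i': occ=0, LF[7]=C('i')+0=10+0=10
L[8]='g': occ=0, LF[8]=C('g')+0=7+0=7
L[9]='r': occ=0, LF[9]=C('r')+0=15+0=15
L[10]='e': occ=0, LF[10]=C('e')+0=6+0=6
L[11]='$': occ=0, LF[11]=C('$')+0=0+0=0
L[12]='o': occ=1, LF[12]=C('o')+1=12+1=13
L[13]='h': occ=1, LF[13]=C('h')+1=8+1=9
L[14]='b': occ=0, LF[14]=C('b')+0=4+0=4
L[15]='o': occ=2, LF[15]=C('o')+2=12+2=14

Answer: 3 2 5 1 8 12 11 10 7 15 6 0 13 9 4 14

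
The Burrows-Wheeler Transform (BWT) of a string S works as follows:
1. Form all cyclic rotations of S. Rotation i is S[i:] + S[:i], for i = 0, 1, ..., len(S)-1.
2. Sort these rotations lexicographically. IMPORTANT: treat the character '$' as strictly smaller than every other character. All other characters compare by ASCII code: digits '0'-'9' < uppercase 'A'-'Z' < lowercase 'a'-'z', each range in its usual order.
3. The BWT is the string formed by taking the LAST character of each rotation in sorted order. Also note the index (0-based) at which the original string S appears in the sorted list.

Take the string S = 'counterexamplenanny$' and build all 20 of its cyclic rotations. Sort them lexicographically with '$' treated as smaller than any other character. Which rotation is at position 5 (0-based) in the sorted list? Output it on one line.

All 20 rotations (rotation i = S[i:]+S[:i]):
  rot[0] = counterexamplenanny$
  rot[1] = ounterexamplenanny$c
  rot[2] = unterexamplenanny$co
  rot[3] = nterexamplenanny$cou
  rot[4] = terexamplenanny$coun
  rot[5] = erexamplenanny$count
  rot[6] = rexamplenanny$counte
  rot[7] = examplenanny$counter
  rot[8] = xamplenanny$countere
  rot[9] = amplenanny$counterex
  rot[10] = mplenanny$counterexa
  rot[11] = plenanny$counterexam
  rot[12] = lenanny$counterexamp
  rot[13] = enanny$counterexampl
  rot[14] = nanny$counterexample
  rot[15] = anny$counterexamplen
  rot[16] = nny$counterexamplena
  rot[17] = ny$counterexamplenan
  rot[18] = y$counterexamplenann
  rot[19] = $counterexamplenanny
Sorted (with $ < everything):
  sorted[0] = $counterexamplenanny
  sorted[1] = amplenanny$counterex
  sorted[2] = anny$counterexamplen
  sorted[3] = counterexamplenanny$
  sorted[4] = enanny$counterexampl
  sorted[5] = erexamplenanny$count
  sorted[6] = examplenanny$counter
  sorted[7] = lenanny$counterexamp
  sorted[8] = mplenanny$counterexa
  sorted[9] = nanny$counterexample
  sorted[10] = nny$counterexamplena
  sorted[11] = nterexamplenanny$cou
  sorted[12] = ny$counterexamplenan
  sorted[13] = ounterexamplenanny$c
  sorted[14] = plenanny$counterexam
  sorted[15] = rexamplenanny$counte
  sorted[16] = terexamplenanny$coun
  sorted[17] = unterexamplenanny$co
  sorted[18] = xamplenanny$countere
  sorted[19] = y$counterexamplenann
sorted[5] = erexamplenanny$count

Answer: erexamplenanny$count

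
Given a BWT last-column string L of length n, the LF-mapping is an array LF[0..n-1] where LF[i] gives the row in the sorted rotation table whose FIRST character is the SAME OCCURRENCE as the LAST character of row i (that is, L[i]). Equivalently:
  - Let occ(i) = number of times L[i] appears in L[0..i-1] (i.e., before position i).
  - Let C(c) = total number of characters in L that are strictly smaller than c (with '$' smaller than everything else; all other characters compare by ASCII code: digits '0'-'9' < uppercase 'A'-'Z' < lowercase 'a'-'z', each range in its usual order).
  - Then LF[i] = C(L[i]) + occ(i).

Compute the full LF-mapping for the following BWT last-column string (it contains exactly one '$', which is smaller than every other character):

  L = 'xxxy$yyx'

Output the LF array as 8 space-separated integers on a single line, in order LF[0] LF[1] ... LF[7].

Answer: 1 2 3 5 0 6 7 4

Derivation:
Char counts: '$':1, 'x':4, 'y':3
C (first-col start): C('$')=0, C('x')=1, C('y')=5
L[0]='x': occ=0, LF[0]=C('x')+0=1+0=1
L[1]='x': occ=1, LF[1]=C('x')+1=1+1=2
L[2]='x': occ=2, LF[2]=C('x')+2=1+2=3
L[3]='y': occ=0, LF[3]=C('y')+0=5+0=5
L[4]='$': occ=0, LF[4]=C('$')+0=0+0=0
L[5]='y': occ=1, LF[5]=C('y')+1=5+1=6
L[6]='y': occ=2, LF[6]=C('y')+2=5+2=7
L[7]='x': occ=3, LF[7]=C('x')+3=1+3=4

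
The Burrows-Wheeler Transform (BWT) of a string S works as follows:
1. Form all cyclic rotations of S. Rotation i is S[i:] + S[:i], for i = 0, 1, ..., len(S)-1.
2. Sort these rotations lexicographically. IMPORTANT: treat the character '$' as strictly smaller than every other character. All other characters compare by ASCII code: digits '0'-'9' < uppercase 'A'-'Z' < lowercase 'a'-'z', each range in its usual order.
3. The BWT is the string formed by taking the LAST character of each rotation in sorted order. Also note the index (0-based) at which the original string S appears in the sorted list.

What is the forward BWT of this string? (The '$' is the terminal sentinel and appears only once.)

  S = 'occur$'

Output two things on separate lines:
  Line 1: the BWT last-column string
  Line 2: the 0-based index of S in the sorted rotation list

All 6 rotations (rotation i = S[i:]+S[:i]):
  rot[0] = occur$
  rot[1] = ccur$o
  rot[2] = cur$oc
  rot[3] = ur$occ
  rot[4] = r$occu
  rot[5] = $occur
Sorted (with $ < everything):
  sorted[0] = $occur  (last char: 'r')
  sorted[1] = ccur$o  (last char: 'o')
  sorted[2] = cur$oc  (last char: 'c')
  sorted[3] = occur$  (last char: '$')
  sorted[4] = r$occu  (last char: 'u')
  sorted[5] = ur$occ  (last char: 'c')
Last column: roc$uc
Original string S is at sorted index 3

Answer: roc$uc
3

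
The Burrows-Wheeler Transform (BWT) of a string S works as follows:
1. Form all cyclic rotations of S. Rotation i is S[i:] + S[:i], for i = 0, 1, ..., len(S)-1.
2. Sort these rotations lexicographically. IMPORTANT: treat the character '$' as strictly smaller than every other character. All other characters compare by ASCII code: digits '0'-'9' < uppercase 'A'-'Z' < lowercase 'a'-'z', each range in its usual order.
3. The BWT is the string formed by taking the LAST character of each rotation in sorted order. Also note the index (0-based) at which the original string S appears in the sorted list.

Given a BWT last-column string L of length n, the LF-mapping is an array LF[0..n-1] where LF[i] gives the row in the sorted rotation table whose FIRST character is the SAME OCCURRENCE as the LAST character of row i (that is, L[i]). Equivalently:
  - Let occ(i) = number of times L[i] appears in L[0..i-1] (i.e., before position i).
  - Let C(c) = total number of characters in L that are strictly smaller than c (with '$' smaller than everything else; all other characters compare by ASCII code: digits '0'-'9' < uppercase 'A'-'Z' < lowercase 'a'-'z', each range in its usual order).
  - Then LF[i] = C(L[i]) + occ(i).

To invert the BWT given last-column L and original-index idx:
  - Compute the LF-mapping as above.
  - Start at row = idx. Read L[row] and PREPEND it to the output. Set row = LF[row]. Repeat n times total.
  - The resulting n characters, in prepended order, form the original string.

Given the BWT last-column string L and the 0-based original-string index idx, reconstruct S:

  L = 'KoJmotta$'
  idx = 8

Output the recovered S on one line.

Answer: tomatoJK$

Derivation:
LF mapping: 2 5 1 4 6 7 8 3 0
Walk LF starting at row 8, prepending L[row]:
  step 1: row=8, L[8]='$', prepend. Next row=LF[8]=0
  step 2: row=0, L[0]='K', prepend. Next row=LF[0]=2
  step 3: row=2, L[2]='J', prepend. Next row=LF[2]=1
  step 4: row=1, L[1]='o', prepend. Next row=LF[1]=5
  step 5: row=5, L[5]='t', prepend. Next row=LF[5]=7
  step 6: row=7, L[7]='a', prepend. Next row=LF[7]=3
  step 7: row=3, L[3]='m', prepend. Next row=LF[3]=4
  step 8: row=4, L[4]='o', prepend. Next row=LF[4]=6
  step 9: row=6, L[6]='t', prepend. Next row=LF[6]=8
Reversed output: tomatoJK$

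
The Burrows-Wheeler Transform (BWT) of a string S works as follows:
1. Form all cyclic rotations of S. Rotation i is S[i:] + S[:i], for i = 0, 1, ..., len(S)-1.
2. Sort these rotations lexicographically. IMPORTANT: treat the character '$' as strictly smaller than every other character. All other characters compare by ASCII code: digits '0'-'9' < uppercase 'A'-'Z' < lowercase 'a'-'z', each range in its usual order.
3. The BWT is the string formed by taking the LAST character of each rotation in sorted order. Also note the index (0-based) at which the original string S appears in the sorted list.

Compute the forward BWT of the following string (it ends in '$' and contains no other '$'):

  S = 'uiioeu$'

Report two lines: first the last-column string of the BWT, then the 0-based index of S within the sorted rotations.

All 7 rotations (rotation i = S[i:]+S[:i]):
  rot[0] = uiioeu$
  rot[1] = iioeu$u
  rot[2] = ioeu$ui
  rot[3] = oeu$uii
  rot[4] = eu$uiio
  rot[5] = u$uiioe
  rot[6] = $uiioeu
Sorted (with $ < everything):
  sorted[0] = $uiioeu  (last char: 'u')
  sorted[1] = eu$uiio  (last char: 'o')
  sorted[2] = iioeu$u  (last char: 'u')
  sorted[3] = ioeu$ui  (last char: 'i')
  sorted[4] = oeu$uii  (last char: 'i')
  sorted[5] = u$uiioe  (last char: 'e')
  sorted[6] = uiioeu$  (last char: '$')
Last column: uouiie$
Original string S is at sorted index 6

Answer: uouiie$
6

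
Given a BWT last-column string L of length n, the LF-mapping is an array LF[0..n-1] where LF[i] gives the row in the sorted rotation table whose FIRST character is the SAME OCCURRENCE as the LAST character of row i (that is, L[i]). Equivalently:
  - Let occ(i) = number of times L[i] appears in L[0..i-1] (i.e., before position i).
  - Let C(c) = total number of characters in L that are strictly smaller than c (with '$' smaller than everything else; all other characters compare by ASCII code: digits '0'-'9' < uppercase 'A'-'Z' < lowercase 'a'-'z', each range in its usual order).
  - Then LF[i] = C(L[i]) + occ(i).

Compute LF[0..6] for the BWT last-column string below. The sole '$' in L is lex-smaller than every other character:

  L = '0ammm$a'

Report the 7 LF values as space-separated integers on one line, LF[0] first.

Answer: 1 2 4 5 6 0 3

Derivation:
Char counts: '$':1, '0':1, 'a':2, 'm':3
C (first-col start): C('$')=0, C('0')=1, C('a')=2, C('m')=4
L[0]='0': occ=0, LF[0]=C('0')+0=1+0=1
L[1]='a': occ=0, LF[1]=C('a')+0=2+0=2
L[2]='m': occ=0, LF[2]=C('m')+0=4+0=4
L[3]='m': occ=1, LF[3]=C('m')+1=4+1=5
L[4]='m': occ=2, LF[4]=C('m')+2=4+2=6
L[5]='$': occ=0, LF[5]=C('$')+0=0+0=0
L[6]='a': occ=1, LF[6]=C('a')+1=2+1=3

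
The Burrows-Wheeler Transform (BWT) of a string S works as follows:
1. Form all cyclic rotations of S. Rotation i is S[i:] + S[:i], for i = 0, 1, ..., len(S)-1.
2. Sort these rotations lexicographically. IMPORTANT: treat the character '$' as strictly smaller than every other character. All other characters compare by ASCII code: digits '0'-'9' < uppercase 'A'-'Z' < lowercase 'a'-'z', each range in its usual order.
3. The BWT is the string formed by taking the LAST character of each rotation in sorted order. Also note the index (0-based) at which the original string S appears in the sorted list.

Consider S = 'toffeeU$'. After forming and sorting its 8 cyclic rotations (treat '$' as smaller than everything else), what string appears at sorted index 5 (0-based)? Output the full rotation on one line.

Answer: ffeeU$to

Derivation:
All 8 rotations (rotation i = S[i:]+S[:i]):
  rot[0] = toffeeU$
  rot[1] = offeeU$t
  rot[2] = ffeeU$to
  rot[3] = feeU$tof
  rot[4] = eeU$toff
  rot[5] = eU$toffe
  rot[6] = U$toffee
  rot[7] = $toffeeU
Sorted (with $ < everything):
  sorted[0] = $toffeeU
  sorted[1] = U$toffee
  sorted[2] = eU$toffe
  sorted[3] = eeU$toff
  sorted[4] = feeU$tof
  sorted[5] = ffeeU$to
  sorted[6] = offeeU$t
  sorted[7] = toffeeU$
sorted[5] = ffeeU$to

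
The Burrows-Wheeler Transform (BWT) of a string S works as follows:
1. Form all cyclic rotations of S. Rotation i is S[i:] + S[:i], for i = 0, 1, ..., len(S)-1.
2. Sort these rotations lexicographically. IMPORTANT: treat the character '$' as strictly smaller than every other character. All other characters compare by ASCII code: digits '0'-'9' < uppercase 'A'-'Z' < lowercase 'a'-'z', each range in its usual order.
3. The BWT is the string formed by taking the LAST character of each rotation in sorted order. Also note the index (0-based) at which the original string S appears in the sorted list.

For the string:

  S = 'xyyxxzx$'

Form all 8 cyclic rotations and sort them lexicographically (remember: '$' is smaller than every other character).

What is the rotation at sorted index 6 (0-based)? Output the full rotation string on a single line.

Answer: yyxxzx$x

Derivation:
All 8 rotations (rotation i = S[i:]+S[:i]):
  rot[0] = xyyxxzx$
  rot[1] = yyxxzx$x
  rot[2] = yxxzx$xy
  rot[3] = xxzx$xyy
  rot[4] = xzx$xyyx
  rot[5] = zx$xyyxx
  rot[6] = x$xyyxxz
  rot[7] = $xyyxxzx
Sorted (with $ < everything):
  sorted[0] = $xyyxxzx
  sorted[1] = x$xyyxxz
  sorted[2] = xxzx$xyy
  sorted[3] = xyyxxzx$
  sorted[4] = xzx$xyyx
  sorted[5] = yxxzx$xy
  sorted[6] = yyxxzx$x
  sorted[7] = zx$xyyxx
sorted[6] = yyxxzx$x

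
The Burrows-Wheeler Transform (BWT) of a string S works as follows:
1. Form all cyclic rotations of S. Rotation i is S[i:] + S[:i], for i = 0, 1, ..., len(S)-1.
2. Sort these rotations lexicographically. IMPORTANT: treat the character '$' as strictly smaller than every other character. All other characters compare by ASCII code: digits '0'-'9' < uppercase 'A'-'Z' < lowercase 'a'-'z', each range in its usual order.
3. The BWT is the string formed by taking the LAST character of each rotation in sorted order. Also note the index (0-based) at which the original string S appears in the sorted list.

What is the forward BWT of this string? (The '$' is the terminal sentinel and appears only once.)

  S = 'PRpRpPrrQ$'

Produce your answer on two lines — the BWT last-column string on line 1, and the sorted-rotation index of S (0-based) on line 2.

All 10 rotations (rotation i = S[i:]+S[:i]):
  rot[0] = PRpRpPrrQ$
  rot[1] = RpRpPrrQ$P
  rot[2] = pRpPrrQ$PR
  rot[3] = RpPrrQ$PRp
  rot[4] = pPrrQ$PRpR
  rot[5] = PrrQ$PRpRp
  rot[6] = rrQ$PRpRpP
  rot[7] = rQ$PRpRpPr
  rot[8] = Q$PRpRpPrr
  rot[9] = $PRpRpPrrQ
Sorted (with $ < everything):
  sorted[0] = $PRpRpPrrQ  (last char: 'Q')
  sorted[1] = PRpRpPrrQ$  (last char: '$')
  sorted[2] = PrrQ$PRpRp  (last char: 'p')
  sorted[3] = Q$PRpRpPrr  (last char: 'r')
  sorted[4] = RpPrrQ$PRp  (last char: 'p')
  sorted[5] = RpRpPrrQ$P  (last char: 'P')
  sorted[6] = pPrrQ$PRpR  (last char: 'R')
  sorted[7] = pRpPrrQ$PR  (last char: 'R')
  sorted[8] = rQ$PRpRpPr  (last char: 'r')
  sorted[9] = rrQ$PRpRpP  (last char: 'P')
Last column: Q$prpPRRrP
Original string S is at sorted index 1

Answer: Q$prpPRRrP
1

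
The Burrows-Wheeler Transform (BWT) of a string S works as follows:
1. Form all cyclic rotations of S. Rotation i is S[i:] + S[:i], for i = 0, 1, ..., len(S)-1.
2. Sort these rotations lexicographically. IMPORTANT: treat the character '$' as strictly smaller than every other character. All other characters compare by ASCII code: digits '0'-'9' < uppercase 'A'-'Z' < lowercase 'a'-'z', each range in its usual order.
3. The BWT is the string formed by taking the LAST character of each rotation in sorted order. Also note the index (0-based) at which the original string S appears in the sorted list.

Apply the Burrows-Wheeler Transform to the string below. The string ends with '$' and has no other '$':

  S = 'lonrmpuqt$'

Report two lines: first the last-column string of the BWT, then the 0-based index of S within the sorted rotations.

Answer: t$rolmunqp
1

Derivation:
All 10 rotations (rotation i = S[i:]+S[:i]):
  rot[0] = lonrmpuqt$
  rot[1] = onrmpuqt$l
  rot[2] = nrmpuqt$lo
  rot[3] = rmpuqt$lon
  rot[4] = mpuqt$lonr
  rot[5] = puqt$lonrm
  rot[6] = uqt$lonrmp
  rot[7] = qt$lonrmpu
  rot[8] = t$lonrmpuq
  rot[9] = $lonrmpuqt
Sorted (with $ < everything):
  sorted[0] = $lonrmpuqt  (last char: 't')
  sorted[1] = lonrmpuqt$  (last char: '$')
  sorted[2] = mpuqt$lonr  (last char: 'r')
  sorted[3] = nrmpuqt$lo  (last char: 'o')
  sorted[4] = onrmpuqt$l  (last char: 'l')
  sorted[5] = puqt$lonrm  (last char: 'm')
  sorted[6] = qt$lonrmpu  (last char: 'u')
  sorted[7] = rmpuqt$lon  (last char: 'n')
  sorted[8] = t$lonrmpuq  (last char: 'q')
  sorted[9] = uqt$lonrmp  (last char: 'p')
Last column: t$rolmunqp
Original string S is at sorted index 1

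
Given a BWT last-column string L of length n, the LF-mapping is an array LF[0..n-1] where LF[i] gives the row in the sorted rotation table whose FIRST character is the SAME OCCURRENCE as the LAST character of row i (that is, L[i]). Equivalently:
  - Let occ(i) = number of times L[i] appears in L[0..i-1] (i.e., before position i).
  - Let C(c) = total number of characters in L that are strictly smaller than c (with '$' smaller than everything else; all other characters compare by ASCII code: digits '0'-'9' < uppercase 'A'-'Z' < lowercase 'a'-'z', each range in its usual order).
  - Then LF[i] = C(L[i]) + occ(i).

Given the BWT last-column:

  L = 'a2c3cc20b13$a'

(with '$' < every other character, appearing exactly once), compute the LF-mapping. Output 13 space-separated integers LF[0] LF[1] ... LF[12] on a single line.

Answer: 7 3 10 5 11 12 4 1 9 2 6 0 8

Derivation:
Char counts: '$':1, '0':1, '1':1, '2':2, '3':2, 'a':2, 'b':1, 'c':3
C (first-col start): C('$')=0, C('0')=1, C('1')=2, C('2')=3, C('3')=5, C('a')=7, C('b')=9, C('c')=10
L[0]='a': occ=0, LF[0]=C('a')+0=7+0=7
L[1]='2': occ=0, LF[1]=C('2')+0=3+0=3
L[2]='c': occ=0, LF[2]=C('c')+0=10+0=10
L[3]='3': occ=0, LF[3]=C('3')+0=5+0=5
L[4]='c': occ=1, LF[4]=C('c')+1=10+1=11
L[5]='c': occ=2, LF[5]=C('c')+2=10+2=12
L[6]='2': occ=1, LF[6]=C('2')+1=3+1=4
L[7]='0': occ=0, LF[7]=C('0')+0=1+0=1
L[8]='b': occ=0, LF[8]=C('b')+0=9+0=9
L[9]='1': occ=0, LF[9]=C('1')+0=2+0=2
L[10]='3': occ=1, LF[10]=C('3')+1=5+1=6
L[11]='$': occ=0, LF[11]=C('$')+0=0+0=0
L[12]='a': occ=1, LF[12]=C('a')+1=7+1=8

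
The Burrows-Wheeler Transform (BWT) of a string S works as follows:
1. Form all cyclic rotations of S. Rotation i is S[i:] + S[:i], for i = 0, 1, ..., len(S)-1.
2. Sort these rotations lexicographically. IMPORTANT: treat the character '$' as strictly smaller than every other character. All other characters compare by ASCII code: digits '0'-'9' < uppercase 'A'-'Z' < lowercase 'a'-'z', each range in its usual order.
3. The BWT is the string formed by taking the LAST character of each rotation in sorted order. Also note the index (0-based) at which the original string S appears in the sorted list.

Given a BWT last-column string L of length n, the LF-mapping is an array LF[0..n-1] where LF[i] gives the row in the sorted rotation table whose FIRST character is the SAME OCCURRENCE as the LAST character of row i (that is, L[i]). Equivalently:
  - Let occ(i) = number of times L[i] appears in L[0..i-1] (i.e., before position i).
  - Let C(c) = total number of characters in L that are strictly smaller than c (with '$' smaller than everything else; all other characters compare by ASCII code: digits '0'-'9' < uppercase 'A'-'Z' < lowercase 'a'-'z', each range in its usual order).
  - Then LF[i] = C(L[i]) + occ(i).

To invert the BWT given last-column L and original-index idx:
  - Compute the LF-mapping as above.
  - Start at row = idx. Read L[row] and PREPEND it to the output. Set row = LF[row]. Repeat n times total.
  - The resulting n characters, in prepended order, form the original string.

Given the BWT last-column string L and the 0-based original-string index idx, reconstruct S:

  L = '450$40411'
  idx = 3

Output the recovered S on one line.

Answer: 14415004$

Derivation:
LF mapping: 5 8 1 0 6 2 7 3 4
Walk LF starting at row 3, prepending L[row]:
  step 1: row=3, L[3]='$', prepend. Next row=LF[3]=0
  step 2: row=0, L[0]='4', prepend. Next row=LF[0]=5
  step 3: row=5, L[5]='0', prepend. Next row=LF[5]=2
  step 4: row=2, L[2]='0', prepend. Next row=LF[2]=1
  step 5: row=1, L[1]='5', prepend. Next row=LF[1]=8
  step 6: row=8, L[8]='1', prepend. Next row=LF[8]=4
  step 7: row=4, L[4]='4', prepend. Next row=LF[4]=6
  step 8: row=6, L[6]='4', prepend. Next row=LF[6]=7
  step 9: row=7, L[7]='1', prepend. Next row=LF[7]=3
Reversed output: 14415004$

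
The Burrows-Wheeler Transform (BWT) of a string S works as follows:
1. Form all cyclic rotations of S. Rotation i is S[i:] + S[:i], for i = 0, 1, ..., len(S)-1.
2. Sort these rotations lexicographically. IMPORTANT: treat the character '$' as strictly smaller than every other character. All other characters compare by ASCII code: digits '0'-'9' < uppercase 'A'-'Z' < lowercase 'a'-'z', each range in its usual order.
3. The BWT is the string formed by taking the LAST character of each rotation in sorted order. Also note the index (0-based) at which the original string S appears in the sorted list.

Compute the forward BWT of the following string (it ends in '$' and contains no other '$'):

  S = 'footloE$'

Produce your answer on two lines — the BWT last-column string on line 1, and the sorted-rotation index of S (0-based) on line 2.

Answer: Eo$tlfoo
2

Derivation:
All 8 rotations (rotation i = S[i:]+S[:i]):
  rot[0] = footloE$
  rot[1] = ootloE$f
  rot[2] = otloE$fo
  rot[3] = tloE$foo
  rot[4] = loE$foot
  rot[5] = oE$footl
  rot[6] = E$footlo
  rot[7] = $footloE
Sorted (with $ < everything):
  sorted[0] = $footloE  (last char: 'E')
  sorted[1] = E$footlo  (last char: 'o')
  sorted[2] = footloE$  (last char: '$')
  sorted[3] = loE$foot  (last char: 't')
  sorted[4] = oE$footl  (last char: 'l')
  sorted[5] = ootloE$f  (last char: 'f')
  sorted[6] = otloE$fo  (last char: 'o')
  sorted[7] = tloE$foo  (last char: 'o')
Last column: Eo$tlfoo
Original string S is at sorted index 2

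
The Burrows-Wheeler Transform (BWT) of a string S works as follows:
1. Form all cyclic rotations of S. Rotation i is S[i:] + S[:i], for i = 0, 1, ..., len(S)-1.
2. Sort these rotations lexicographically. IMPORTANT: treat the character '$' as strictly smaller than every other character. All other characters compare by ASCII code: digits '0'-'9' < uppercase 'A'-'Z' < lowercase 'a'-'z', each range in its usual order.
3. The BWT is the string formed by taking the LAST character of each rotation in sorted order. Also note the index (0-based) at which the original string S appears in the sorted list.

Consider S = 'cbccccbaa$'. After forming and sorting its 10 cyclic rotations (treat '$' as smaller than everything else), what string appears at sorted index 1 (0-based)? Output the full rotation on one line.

Answer: a$cbccccba

Derivation:
All 10 rotations (rotation i = S[i:]+S[:i]):
  rot[0] = cbccccbaa$
  rot[1] = bccccbaa$c
  rot[2] = ccccbaa$cb
  rot[3] = cccbaa$cbc
  rot[4] = ccbaa$cbcc
  rot[5] = cbaa$cbccc
  rot[6] = baa$cbcccc
  rot[7] = aa$cbccccb
  rot[8] = a$cbccccba
  rot[9] = $cbccccbaa
Sorted (with $ < everything):
  sorted[0] = $cbccccbaa
  sorted[1] = a$cbccccba
  sorted[2] = aa$cbccccb
  sorted[3] = baa$cbcccc
  sorted[4] = bccccbaa$c
  sorted[5] = cbaa$cbccc
  sorted[6] = cbccccbaa$
  sorted[7] = ccbaa$cbcc
  sorted[8] = cccbaa$cbc
  sorted[9] = ccccbaa$cb
sorted[1] = a$cbccccba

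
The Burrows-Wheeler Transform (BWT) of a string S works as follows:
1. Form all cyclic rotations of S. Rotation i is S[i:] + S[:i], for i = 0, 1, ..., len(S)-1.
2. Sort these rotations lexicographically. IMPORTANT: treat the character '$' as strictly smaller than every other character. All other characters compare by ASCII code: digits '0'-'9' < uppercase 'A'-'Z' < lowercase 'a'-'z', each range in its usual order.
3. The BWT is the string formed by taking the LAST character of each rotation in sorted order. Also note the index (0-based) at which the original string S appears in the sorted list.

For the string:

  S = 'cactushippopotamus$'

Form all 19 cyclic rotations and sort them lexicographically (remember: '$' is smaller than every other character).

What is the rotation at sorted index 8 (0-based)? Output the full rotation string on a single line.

All 19 rotations (rotation i = S[i:]+S[:i]):
  rot[0] = cactushippopotamus$
  rot[1] = actushippopotamus$c
  rot[2] = ctushippopotamus$ca
  rot[3] = tushippopotamus$cac
  rot[4] = ushippopotamus$cact
  rot[5] = shippopotamus$cactu
  rot[6] = hippopotamus$cactus
  rot[7] = ippopotamus$cactush
  rot[8] = ppopotamus$cactushi
  rot[9] = popotamus$cactuship
  rot[10] = opotamus$cactushipp
  rot[11] = potamus$cactushippo
  rot[12] = otamus$cactushippop
  rot[13] = tamus$cactushippopo
  rot[14] = amus$cactushippopot
  rot[15] = mus$cactushippopota
  rot[16] = us$cactushippopotam
  rot[17] = s$cactushippopotamu
  rot[18] = $cactushippopotamus
Sorted (with $ < everything):
  sorted[0] = $cactushippopotamus
  sorted[1] = actushippopotamus$c
  sorted[2] = amus$cactushippopot
  sorted[3] = cactushippopotamus$
  sorted[4] = ctushippopotamus$ca
  sorted[5] = hippopotamus$cactus
  sorted[6] = ippopotamus$cactush
  sorted[7] = mus$cactushippopota
  sorted[8] = opotamus$cactushipp
  sorted[9] = otamus$cactushippop
  sorted[10] = popotamus$cactuship
  sorted[11] = potamus$cactushippo
  sorted[12] = ppopotamus$cactushi
  sorted[13] = s$cactushippopotamu
  sorted[14] = shippopotamus$cactu
  sorted[15] = tamus$cactushippopo
  sorted[16] = tushippopotamus$cac
  sorted[17] = us$cactushippopotam
  sorted[18] = ushippopotamus$cact
sorted[8] = opotamus$cactushipp

Answer: opotamus$cactushipp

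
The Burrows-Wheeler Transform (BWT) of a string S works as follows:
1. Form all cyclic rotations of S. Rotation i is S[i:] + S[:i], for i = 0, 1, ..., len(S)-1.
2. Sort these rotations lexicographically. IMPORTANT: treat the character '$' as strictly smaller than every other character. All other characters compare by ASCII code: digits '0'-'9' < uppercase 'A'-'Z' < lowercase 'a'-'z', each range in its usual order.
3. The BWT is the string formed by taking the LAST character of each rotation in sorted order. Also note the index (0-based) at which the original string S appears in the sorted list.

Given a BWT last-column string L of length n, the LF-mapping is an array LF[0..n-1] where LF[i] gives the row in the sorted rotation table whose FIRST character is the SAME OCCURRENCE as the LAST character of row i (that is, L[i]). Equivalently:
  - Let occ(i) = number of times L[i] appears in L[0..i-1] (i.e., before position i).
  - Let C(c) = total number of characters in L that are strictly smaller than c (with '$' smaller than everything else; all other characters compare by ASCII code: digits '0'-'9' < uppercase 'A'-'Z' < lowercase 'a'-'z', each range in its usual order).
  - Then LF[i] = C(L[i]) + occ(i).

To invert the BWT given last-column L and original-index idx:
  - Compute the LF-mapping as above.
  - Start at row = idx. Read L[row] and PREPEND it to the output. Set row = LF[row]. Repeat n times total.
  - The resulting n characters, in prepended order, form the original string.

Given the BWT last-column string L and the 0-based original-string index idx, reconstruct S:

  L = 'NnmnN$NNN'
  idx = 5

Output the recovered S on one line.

LF mapping: 1 7 6 8 2 0 3 4 5
Walk LF starting at row 5, prepending L[row]:
  step 1: row=5, L[5]='$', prepend. Next row=LF[5]=0
  step 2: row=0, L[0]='N', prepend. Next row=LF[0]=1
  step 3: row=1, L[1]='n', prepend. Next row=LF[1]=7
  step 4: row=7, L[7]='N', prepend. Next row=LF[7]=4
  step 5: row=4, L[4]='N', prepend. Next row=LF[4]=2
  step 6: row=2, L[2]='m', prepend. Next row=LF[2]=6
  step 7: row=6, L[6]='N', prepend. Next row=LF[6]=3
  step 8: row=3, L[3]='n', prepend. Next row=LF[3]=8
  step 9: row=8, L[8]='N', prepend. Next row=LF[8]=5
Reversed output: NnNmNNnN$

Answer: NnNmNNnN$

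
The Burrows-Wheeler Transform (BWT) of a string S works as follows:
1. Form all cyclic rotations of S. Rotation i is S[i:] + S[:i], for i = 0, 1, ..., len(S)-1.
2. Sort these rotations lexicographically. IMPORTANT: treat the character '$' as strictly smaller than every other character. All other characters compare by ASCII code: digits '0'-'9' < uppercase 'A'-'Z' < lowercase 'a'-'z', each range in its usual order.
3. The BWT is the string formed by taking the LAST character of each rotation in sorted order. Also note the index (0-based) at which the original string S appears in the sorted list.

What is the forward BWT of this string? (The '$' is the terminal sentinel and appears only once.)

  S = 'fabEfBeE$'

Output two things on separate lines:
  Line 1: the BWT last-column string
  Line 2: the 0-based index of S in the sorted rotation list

Answer: EfebfaBE$
8

Derivation:
All 9 rotations (rotation i = S[i:]+S[:i]):
  rot[0] = fabEfBeE$
  rot[1] = abEfBeE$f
  rot[2] = bEfBeE$fa
  rot[3] = EfBeE$fab
  rot[4] = fBeE$fabE
  rot[5] = BeE$fabEf
  rot[6] = eE$fabEfB
  rot[7] = E$fabEfBe
  rot[8] = $fabEfBeE
Sorted (with $ < everything):
  sorted[0] = $fabEfBeE  (last char: 'E')
  sorted[1] = BeE$fabEf  (last char: 'f')
  sorted[2] = E$fabEfBe  (last char: 'e')
  sorted[3] = EfBeE$fab  (last char: 'b')
  sorted[4] = abEfBeE$f  (last char: 'f')
  sorted[5] = bEfBeE$fa  (last char: 'a')
  sorted[6] = eE$fabEfB  (last char: 'B')
  sorted[7] = fBeE$fabE  (last char: 'E')
  sorted[8] = fabEfBeE$  (last char: '$')
Last column: EfebfaBE$
Original string S is at sorted index 8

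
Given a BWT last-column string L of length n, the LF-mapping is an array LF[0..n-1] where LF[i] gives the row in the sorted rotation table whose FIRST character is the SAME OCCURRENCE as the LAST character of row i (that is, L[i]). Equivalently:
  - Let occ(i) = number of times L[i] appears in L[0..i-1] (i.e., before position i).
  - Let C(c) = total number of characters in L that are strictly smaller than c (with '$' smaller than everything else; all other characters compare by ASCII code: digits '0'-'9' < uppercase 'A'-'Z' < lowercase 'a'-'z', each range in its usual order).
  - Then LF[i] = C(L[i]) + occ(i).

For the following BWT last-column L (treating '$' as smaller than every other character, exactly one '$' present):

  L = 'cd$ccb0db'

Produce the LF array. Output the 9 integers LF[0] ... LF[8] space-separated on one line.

Char counts: '$':1, '0':1, 'b':2, 'c':3, 'd':2
C (first-col start): C('$')=0, C('0')=1, C('b')=2, C('c')=4, C('d')=7
L[0]='c': occ=0, LF[0]=C('c')+0=4+0=4
L[1]='d': occ=0, LF[1]=C('d')+0=7+0=7
L[2]='$': occ=0, LF[2]=C('$')+0=0+0=0
L[3]='c': occ=1, LF[3]=C('c')+1=4+1=5
L[4]='c': occ=2, LF[4]=C('c')+2=4+2=6
L[5]='b': occ=0, LF[5]=C('b')+0=2+0=2
L[6]='0': occ=0, LF[6]=C('0')+0=1+0=1
L[7]='d': occ=1, LF[7]=C('d')+1=7+1=8
L[8]='b': occ=1, LF[8]=C('b')+1=2+1=3

Answer: 4 7 0 5 6 2 1 8 3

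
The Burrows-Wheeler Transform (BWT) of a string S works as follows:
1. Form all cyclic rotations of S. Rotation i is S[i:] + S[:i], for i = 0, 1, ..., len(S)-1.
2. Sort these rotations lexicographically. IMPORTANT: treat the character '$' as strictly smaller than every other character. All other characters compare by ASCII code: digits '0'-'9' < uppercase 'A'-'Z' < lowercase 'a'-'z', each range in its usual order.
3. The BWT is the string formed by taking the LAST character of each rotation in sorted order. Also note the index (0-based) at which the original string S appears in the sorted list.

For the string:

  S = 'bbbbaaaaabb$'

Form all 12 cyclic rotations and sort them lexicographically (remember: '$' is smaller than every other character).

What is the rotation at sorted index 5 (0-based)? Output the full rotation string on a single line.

All 12 rotations (rotation i = S[i:]+S[:i]):
  rot[0] = bbbbaaaaabb$
  rot[1] = bbbaaaaabb$b
  rot[2] = bbaaaaabb$bb
  rot[3] = baaaaabb$bbb
  rot[4] = aaaaabb$bbbb
  rot[5] = aaaabb$bbbba
  rot[6] = aaabb$bbbbaa
  rot[7] = aabb$bbbbaaa
  rot[8] = abb$bbbbaaaa
  rot[9] = bb$bbbbaaaaa
  rot[10] = b$bbbbaaaaab
  rot[11] = $bbbbaaaaabb
Sorted (with $ < everything):
  sorted[0] = $bbbbaaaaabb
  sorted[1] = aaaaabb$bbbb
  sorted[2] = aaaabb$bbbba
  sorted[3] = aaabb$bbbbaa
  sorted[4] = aabb$bbbbaaa
  sorted[5] = abb$bbbbaaaa
  sorted[6] = b$bbbbaaaaab
  sorted[7] = baaaaabb$bbb
  sorted[8] = bb$bbbbaaaaa
  sorted[9] = bbaaaaabb$bb
  sorted[10] = bbbaaaaabb$b
  sorted[11] = bbbbaaaaabb$
sorted[5] = abb$bbbbaaaa

Answer: abb$bbbbaaaa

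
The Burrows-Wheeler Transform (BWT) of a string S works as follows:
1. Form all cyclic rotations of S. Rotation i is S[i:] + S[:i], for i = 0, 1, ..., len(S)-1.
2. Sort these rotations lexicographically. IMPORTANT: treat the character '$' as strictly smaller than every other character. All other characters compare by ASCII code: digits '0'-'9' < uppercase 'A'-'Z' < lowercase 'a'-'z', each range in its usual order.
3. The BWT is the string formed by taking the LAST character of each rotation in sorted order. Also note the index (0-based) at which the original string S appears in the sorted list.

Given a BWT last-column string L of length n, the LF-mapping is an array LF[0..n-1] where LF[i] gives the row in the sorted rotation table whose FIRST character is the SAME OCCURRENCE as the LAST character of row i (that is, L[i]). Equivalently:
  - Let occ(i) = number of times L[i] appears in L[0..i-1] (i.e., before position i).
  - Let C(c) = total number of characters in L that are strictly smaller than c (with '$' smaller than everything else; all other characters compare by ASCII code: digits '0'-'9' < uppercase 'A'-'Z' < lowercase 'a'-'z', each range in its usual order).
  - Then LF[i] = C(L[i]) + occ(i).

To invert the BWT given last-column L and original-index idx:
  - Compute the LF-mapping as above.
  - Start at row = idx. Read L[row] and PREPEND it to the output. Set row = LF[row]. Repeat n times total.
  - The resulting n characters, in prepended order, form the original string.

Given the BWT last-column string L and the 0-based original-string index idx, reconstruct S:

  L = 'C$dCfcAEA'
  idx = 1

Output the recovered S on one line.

LF mapping: 3 0 7 4 8 6 1 5 2
Walk LF starting at row 1, prepending L[row]:
  step 1: row=1, L[1]='$', prepend. Next row=LF[1]=0
  step 2: row=0, L[0]='C', prepend. Next row=LF[0]=3
  step 3: row=3, L[3]='C', prepend. Next row=LF[3]=4
  step 4: row=4, L[4]='f', prepend. Next row=LF[4]=8
  step 5: row=8, L[8]='A', prepend. Next row=LF[8]=2
  step 6: row=2, L[2]='d', prepend. Next row=LF[2]=7
  step 7: row=7, L[7]='E', prepend. Next row=LF[7]=5
  step 8: row=5, L[5]='c', prepend. Next row=LF[5]=6
  step 9: row=6, L[6]='A', prepend. Next row=LF[6]=1
Reversed output: AcEdAfCC$

Answer: AcEdAfCC$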